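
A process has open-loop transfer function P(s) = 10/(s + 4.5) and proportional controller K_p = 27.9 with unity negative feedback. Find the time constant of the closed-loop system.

τ = 0.00353 s

Closed-loop transfer function: T(s) = K_p·P(s)/(1 + K_p·P(s)) = 279/(s + 4.5 + 279) = 279/(s + 283.5).
Time constant τ = 1/283.5 = 0.00353 s.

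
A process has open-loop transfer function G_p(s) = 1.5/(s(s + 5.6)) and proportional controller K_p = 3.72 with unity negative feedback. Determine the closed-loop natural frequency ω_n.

1 + K_p·G_p(s) = 0 gives s² + 5.6s + 5.58 = 0.
So ω_n² = 5.58 ⇒ ω_n = 2.362 rad/s, and ζ = 5.6/(2ω_n) = 1.19.

ω_n = 2.36 rad/s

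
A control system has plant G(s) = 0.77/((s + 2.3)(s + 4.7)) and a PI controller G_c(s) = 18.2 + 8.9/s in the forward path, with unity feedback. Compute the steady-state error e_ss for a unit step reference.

0

The open loop G_c(s)G(s) has a pole at the origin (type 1), so the static position error constant is infinite and e_ss = 1/(1+∞) = 0.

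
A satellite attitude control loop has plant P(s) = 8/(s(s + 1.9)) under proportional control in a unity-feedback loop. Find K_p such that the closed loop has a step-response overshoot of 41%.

From %OS = 100·exp(−πζ/√(1−ζ²)) = 41%, ζ = −ln(0.41)/√(π²+ln²(0.41)) = 0.273.
Characteristic equation s² + 1.9s + 8K_p = 0 gives ζ = 1.9/(2√(8K_p)).
Setting ζ = 0.273: √(8K_p) = 1.9/(2·0.273) = 3.48, so K_p = 12.11/8 = 1.51.

K_p = 1.51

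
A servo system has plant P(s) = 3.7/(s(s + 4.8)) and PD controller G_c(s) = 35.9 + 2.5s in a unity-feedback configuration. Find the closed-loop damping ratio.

ζ = 0.61

Forward path: (35.9 + 2.5s)·3.7/(s(s+4.8)). The closed-loop characteristic equation is s² + (4.8 + 3.7·2.5)s + 3.7·35.9 = 0.
That is s² + 14.05s + 132.8 = 0, so ω_n = 11.53 rad/s and ζ = 14.05/(2·11.53) = 0.6095.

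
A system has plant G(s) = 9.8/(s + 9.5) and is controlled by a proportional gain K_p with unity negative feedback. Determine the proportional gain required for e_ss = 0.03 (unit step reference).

K_p = 31.3

The loop is type 0, so e_ss(step) = 1/(1 + K_pos) with K_pos = K_p·G(0).
G(0) = 1.032. Require 1/(1 + K_p·1.032) = 0.03, so 1 + 1.032·K_p = 33.33.
K_p = (33.33 − 1)/1.032 = 31.3.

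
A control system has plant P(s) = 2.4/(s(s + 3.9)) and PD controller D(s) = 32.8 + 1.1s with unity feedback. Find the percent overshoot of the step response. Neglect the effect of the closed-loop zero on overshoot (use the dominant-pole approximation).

Forward path: (32.8 + 1.1s)·2.4/(s(s+3.9)). The closed-loop characteristic equation is s² + (3.9 + 2.4·1.1)s + 2.4·32.8 = 0.
That is s² + 6.54s + 78.72 = 0, so ω_n = 8.872 rad/s and ζ = 6.54/(2·8.872) = 0.3686.
%OS = 100·exp(−πζ/√(1−ζ²)) = 28.8%.

28.8%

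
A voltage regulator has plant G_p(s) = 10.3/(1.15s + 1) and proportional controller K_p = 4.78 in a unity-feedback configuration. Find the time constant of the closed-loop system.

Closed loop: T(s) = K_p·G_p/(1+K_p·G_p) = 49.23/(1.15s + 1 + 49.23), with pole at s = −(1 + 49.23)/1.15 = −43.68.
Closed-loop time constant τ = 1/43.68 = 0.0229 s.

τ = 0.0229 s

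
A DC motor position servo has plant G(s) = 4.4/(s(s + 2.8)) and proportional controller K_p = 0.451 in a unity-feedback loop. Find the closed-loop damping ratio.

With unity feedback the closed-loop characteristic equation is s² + 2.8s + 0.451·4.4 = s² + 2.8s + 1.984 = 0.
So ω_n² = 1.984 ⇒ ω_n = 1.409 rad/s, and ζ = 2.8/(2ω_n) = 0.994.

ζ = 0.994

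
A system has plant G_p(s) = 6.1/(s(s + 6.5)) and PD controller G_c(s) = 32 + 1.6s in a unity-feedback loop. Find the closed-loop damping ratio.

Forward path: (32 + 1.6s)·6.1/(s(s+6.5)). The closed-loop characteristic equation is s² + (6.5 + 6.1·1.6)s + 6.1·32 = 0.
That is s² + 16.26s + 195.2 = 0, so ω_n = 13.97 rad/s and ζ = 16.26/(2·13.97) = 0.5819.

ζ = 0.582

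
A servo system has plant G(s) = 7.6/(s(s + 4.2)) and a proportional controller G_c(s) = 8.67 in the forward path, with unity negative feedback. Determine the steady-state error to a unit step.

The open loop G_c(s)G(s) has a pole at the origin (type 1), so the static position error constant is infinite and e_ss = 1/(1+∞) = 0.

0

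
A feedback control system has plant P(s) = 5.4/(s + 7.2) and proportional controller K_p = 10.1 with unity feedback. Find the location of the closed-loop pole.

Closed-loop transfer function: T(s) = K_p·P(s)/(1 + K_p·P(s)) = 54.54/(s + 7.2 + 54.54) = 54.54/(s + 61.74).
The closed-loop pole is at s = −61.74.

s = -61.74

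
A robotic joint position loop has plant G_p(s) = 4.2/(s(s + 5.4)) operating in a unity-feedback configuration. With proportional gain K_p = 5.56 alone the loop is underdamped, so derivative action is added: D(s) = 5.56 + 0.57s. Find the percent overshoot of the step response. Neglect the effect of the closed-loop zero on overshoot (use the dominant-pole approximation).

1.38%

Forward path: (5.56 + 0.57s)·4.2/(s(s+5.4)). The closed-loop characteristic equation is s² + (5.4 + 4.2·0.57)s + 4.2·5.56 = 0.
That is s² + 7.794s + 23.35 = 0, so ω_n = 4.832 rad/s and ζ = 7.794/(2·4.832) = 0.8064.
%OS = 100·exp(−πζ/√(1−ζ²)) = 1.38%.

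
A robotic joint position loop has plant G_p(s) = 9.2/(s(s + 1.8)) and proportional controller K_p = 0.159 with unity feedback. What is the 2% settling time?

The closed-loop denominator s² + 1.8s + 1.463 gives ω_n = √1.463 = 1.209 and ζ = 1.8/(2ω_n) = 0.7441.
2% settling time T_s ≈ 4/(ζω_n) = 4/0.9 = 4.44 s.

T_s ≈ 4.44 s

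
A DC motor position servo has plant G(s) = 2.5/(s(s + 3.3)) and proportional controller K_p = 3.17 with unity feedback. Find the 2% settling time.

T_s ≈ 2.42 s

The closed-loop denominator s² + 3.3s + 7.925 gives ω_n = √7.925 = 2.815 and ζ = 3.3/(2ω_n) = 0.5861.
2% settling time T_s ≈ 4/(ζω_n) = 4/1.65 = 2.42 s.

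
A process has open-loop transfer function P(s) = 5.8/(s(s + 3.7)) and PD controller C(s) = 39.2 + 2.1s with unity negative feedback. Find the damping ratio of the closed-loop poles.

ζ = 0.527

Forward path: (39.2 + 2.1s)·5.8/(s(s+3.7)). The closed-loop characteristic equation is s² + (3.7 + 5.8·2.1)s + 5.8·39.2 = 0.
That is s² + 15.88s + 227.4 = 0, so ω_n = 15.08 rad/s and ζ = 15.88/(2·15.08) = 0.5266.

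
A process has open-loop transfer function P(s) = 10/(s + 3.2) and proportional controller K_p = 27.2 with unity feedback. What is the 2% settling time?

Closed-loop transfer function: T(s) = K_p·P(s)/(1 + K_p·P(s)) = 272/(s + 3.2 + 272) = 272/(s + 275.2).
Time constant τ = 1/275.2 = 0.003634 s, so the 2% settling time is about 4τ = 0.0145 s.

T_s ≈ 0.0145 s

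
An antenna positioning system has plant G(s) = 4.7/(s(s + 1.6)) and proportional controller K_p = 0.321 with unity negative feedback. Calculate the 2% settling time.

The closed-loop denominator s² + 1.6s + 1.509 gives ω_n = √1.509 = 1.228 and ζ = 1.6/(2ω_n) = 0.6513.
2% settling time T_s ≈ 4/(ζω_n) = 4/0.8 = 5 s.

T_s ≈ 5 s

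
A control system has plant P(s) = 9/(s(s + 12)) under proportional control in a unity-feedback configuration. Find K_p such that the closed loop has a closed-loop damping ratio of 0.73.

Closed-loop characteristic equation: s² + 12s + K_p·9 = 0.
So ω_n = √(9K_p) and 2ζω_n = 12, giving ζ = 12/(2√(9K_p)).
Setting ζ = 0.73: √(9K_p) = 12/(2·0.73) = 8.219, so K_p = 67.55/9 = 7.51.

K_p = 7.51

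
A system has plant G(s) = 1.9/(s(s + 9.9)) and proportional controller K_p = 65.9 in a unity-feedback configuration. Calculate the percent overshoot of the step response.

The closed-loop denominator s² + 9.9s + 125.2 gives ω_n = √125.2 = 11.19 and ζ = 9.9/(2ω_n) = 0.4424.
%OS = 100·exp(−πζ/√(1−ζ²)) = 100·exp(−π·0.4424/√0.8043) = 21.2%.

21.2%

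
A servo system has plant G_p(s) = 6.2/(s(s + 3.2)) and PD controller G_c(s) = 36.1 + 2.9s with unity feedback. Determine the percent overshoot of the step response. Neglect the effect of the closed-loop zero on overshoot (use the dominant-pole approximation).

Forward path: (36.1 + 2.9s)·6.2/(s(s+3.2)). The closed-loop characteristic equation is s² + (3.2 + 6.2·2.9)s + 6.2·36.1 = 0.
That is s² + 21.18s + 223.8 = 0, so ω_n = 14.96 rad/s and ζ = 21.18/(2·14.96) = 0.7079.
%OS = 100·exp(−πζ/√(1−ζ²)) = 4.29%.

4.29%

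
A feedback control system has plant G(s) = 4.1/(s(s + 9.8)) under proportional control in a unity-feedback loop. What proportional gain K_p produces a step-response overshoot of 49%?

From %OS = 100·exp(−πζ/√(1−ζ²)) = 49%, ζ = −ln(0.49)/√(π²+ln²(0.49)) = 0.2214.
Characteristic equation s² + 9.8s + 4.1K_p = 0 gives ζ = 9.8/(2√(4.1K_p)).
Setting ζ = 0.2214: √(4.1K_p) = 9.8/(2·0.2214) = 22.13, so K_p = 489.7/4.1 = 119.

K_p = 119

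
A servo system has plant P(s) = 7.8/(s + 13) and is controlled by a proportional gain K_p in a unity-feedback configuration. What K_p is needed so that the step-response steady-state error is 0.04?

For a type-0 loop with proportional control, e_ss = 1/(1 + K_p·P(0)).
P(0) = 0.6. Require 1/(1 + K_p·0.6) = 0.04, so 1 + 0.6·K_p = 25.
K_p = (25 − 1)/0.6 = 40.

K_p = 40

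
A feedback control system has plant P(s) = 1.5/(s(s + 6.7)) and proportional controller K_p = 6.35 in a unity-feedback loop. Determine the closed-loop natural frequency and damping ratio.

1 + K_p·P(s) = 0 gives s² + 6.7s + 9.525 = 0.
So ω_n² = 9.525 ⇒ ω_n = 3.086 rad/s, and ζ = 6.7/(2ω_n) = 1.09.

ω_n = 3.09 rad/s, ζ = 1.09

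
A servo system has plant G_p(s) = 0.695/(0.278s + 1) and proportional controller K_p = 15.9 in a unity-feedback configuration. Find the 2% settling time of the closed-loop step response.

T_s ≈ 0.0923 s

Closed loop: T(s) = K_p·G_p/(1+K_p·G_p) = 11.05/(0.278s + 1 + 11.05), with pole at s = −(1 + 11.05)/0.278 = −43.35.
τ = 1/43.35 = 0.02307 s, so 2% settling time ≈ 4τ = 0.0923 s.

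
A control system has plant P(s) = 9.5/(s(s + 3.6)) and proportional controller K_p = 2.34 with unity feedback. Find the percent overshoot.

27.3%

From 1 + K_pP(s) = 0: s² + 3.6s + 22.23 = 0 ⇒ ω_n = 4.715, ζ = 0.3818.
%OS = 100·exp(−πζ/√(1−ζ²)) = 100·exp(−π·0.3818/√0.8543) = 27.3%.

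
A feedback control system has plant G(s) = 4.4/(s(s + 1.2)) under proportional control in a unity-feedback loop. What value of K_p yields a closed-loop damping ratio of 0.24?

Closed-loop characteristic equation: s² + 1.2s + K_p·4.4 = 0.
So ω_n = √(4.4K_p) and 2ζω_n = 1.2, giving ζ = 1.2/(2√(4.4K_p)).
Setting ζ = 0.24: √(4.4K_p) = 1.2/(2·0.24) = 2.5, so K_p = 6.25/4.4 = 1.42.

K_p = 1.42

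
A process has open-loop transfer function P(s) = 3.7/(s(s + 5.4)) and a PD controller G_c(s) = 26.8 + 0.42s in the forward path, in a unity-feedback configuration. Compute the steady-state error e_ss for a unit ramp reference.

The loop has one pole at the origin (type 1). Velocity error constant K_v = lim_{s→0} s·G_c(s)P(s) = 26.8·3.7/5.4 = 18.36.
Steady-state error to a unit ramp: e_ss = 1/K_v = 0.0545.

0.0545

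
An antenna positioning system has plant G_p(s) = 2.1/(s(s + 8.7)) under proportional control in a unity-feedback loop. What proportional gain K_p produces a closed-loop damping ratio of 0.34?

K_p = 77.9

Closed-loop characteristic equation: s² + 8.7s + K_p·2.1 = 0.
So ω_n = √(2.1K_p) and 2ζω_n = 8.7, giving ζ = 8.7/(2√(2.1K_p)).
Setting ζ = 0.34: √(2.1K_p) = 8.7/(2·0.34) = 12.79, so K_p = 163.7/2.1 = 77.9.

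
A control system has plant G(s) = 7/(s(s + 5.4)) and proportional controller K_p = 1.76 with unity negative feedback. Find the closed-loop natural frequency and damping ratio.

1 + K_p·G(s) = 0 gives s² + 5.4s + 12.32 = 0.
So ω_n² = 12.32 ⇒ ω_n = 3.51 rad/s, and ζ = 5.4/(2ω_n) = 0.769.

ω_n = 3.51 rad/s, ζ = 0.769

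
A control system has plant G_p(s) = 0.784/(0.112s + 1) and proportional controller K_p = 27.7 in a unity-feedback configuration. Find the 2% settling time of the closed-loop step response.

T_s ≈ 0.0197 s

Closed loop: T(s) = K_p·G_p/(1+K_p·G_p) = 21.72/(0.112s + 1 + 21.72), with pole at s = −(1 + 21.72)/0.112 = −202.8.
τ = 1/202.8 = 0.00493 s, so 2% settling time ≈ 4τ = 0.0197 s.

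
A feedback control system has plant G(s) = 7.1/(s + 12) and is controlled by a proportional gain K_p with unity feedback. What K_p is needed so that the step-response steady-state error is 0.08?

K_p = 19.4

The loop is type 0, so e_ss(step) = 1/(1 + K_pos) with K_pos = K_p·G(0).
G(0) = 0.5917. Require 1/(1 + K_p·0.5917) = 0.08, so 1 + 0.5917·K_p = 12.5.
K_p = (12.5 − 1)/0.5917 = 19.4.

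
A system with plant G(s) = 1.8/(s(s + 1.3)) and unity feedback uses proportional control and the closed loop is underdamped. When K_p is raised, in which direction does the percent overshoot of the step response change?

Characteristic equation s² + 1.3s + K_p·1.8 = 0: raising K_p raises ω_n while 2ζω_n = 1.3 is fixed, so ζ falls and overshoot grows.

increase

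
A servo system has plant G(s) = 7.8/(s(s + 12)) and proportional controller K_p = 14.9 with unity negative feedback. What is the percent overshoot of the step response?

12.2%

The closed-loop denominator s² + 12s + 116.2 gives ω_n = √116.2 = 10.78 and ζ = 12/(2ω_n) = 0.5566.
%OS = 100·exp(−πζ/√(1−ζ²)) = 100·exp(−π·0.5566/√0.6902) = 12.2%.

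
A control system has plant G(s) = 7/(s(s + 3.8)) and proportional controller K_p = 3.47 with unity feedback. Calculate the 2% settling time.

T_s ≈ 2.11 s

Closed-loop characteristic equation: s² + 3.8s + 24.29 = 0, so ω_n = 4.928 rad/s and ζ = 3.8/(2·4.928) = 0.3855.
2% settling time T_s ≈ 4/(ζω_n) = 4/1.9 = 2.11 s.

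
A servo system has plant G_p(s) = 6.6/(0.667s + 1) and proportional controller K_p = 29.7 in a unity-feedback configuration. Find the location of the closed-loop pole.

Closed loop: T(s) = K_p·G_p/(1+K_p·G_p) = 196/(0.667s + 1 + 196), with pole at s = −(1 + 196)/0.667 = −295.4.

s = -295.4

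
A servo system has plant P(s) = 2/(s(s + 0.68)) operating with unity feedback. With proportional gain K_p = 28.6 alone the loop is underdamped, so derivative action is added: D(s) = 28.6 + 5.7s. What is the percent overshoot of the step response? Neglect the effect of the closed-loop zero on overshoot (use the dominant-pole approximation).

Forward path: (28.6 + 5.7s)·2/(s(s+0.68)). The closed-loop characteristic equation is s² + (0.68 + 2·5.7)s + 2·28.6 = 0.
That is s² + 12.08s + 57.2 = 0, so ω_n = 7.563 rad/s and ζ = 12.08/(2·7.563) = 0.7986.
%OS = 100·exp(−πζ/√(1−ζ²)) = 1.55%.

1.55%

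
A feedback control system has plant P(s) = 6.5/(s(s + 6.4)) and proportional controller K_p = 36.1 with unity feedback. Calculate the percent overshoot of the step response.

51.1%

The closed-loop denominator s² + 6.4s + 234.7 gives ω_n = √234.7 = 15.32 and ζ = 6.4/(2ω_n) = 0.2089.
%OS = 100·exp(−πζ/√(1−ζ²)) = 100·exp(−π·0.2089/√0.9564) = 51.1%.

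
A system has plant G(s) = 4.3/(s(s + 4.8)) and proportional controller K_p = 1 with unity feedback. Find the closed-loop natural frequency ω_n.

With unity feedback the closed-loop characteristic equation is s² + 4.8s + 1·4.3 = s² + 4.8s + 4.3 = 0.
Matching s² + 2ζω_n s + ω_n²: ω_n = √4.3 = 2.074 rad/s and 2ζω_n = 4.8, so ζ = 4.8/(2·2.074) = 1.16.

ω_n = 2.07 rad/s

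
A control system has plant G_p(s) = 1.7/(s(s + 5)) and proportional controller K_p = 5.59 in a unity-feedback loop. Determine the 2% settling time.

The closed-loop denominator s² + 5s + 9.503 gives ω_n = √9.503 = 3.083 and ζ = 5/(2ω_n) = 0.811.
2% settling time T_s ≈ 4/(ζω_n) = 4/2.5 = 1.6 s.

T_s ≈ 1.6 s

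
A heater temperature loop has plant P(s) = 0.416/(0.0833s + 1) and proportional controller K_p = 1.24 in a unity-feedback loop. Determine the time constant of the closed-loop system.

τ = 0.055 s

Closed loop: T(s) = K_p·P/(1+K_p·P) = 0.5158/(0.0833s + 1 + 0.5158), with pole at s = −(1 + 0.5158)/0.0833 = −18.2.
Closed-loop time constant τ = 1/18.2 = 0.055 s.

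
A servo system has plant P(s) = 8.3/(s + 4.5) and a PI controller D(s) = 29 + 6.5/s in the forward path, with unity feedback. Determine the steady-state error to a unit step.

0

The open loop D(s)P(s) has a pole at the origin (type 1), so the static position error constant is infinite and e_ss = 1/(1+∞) = 0.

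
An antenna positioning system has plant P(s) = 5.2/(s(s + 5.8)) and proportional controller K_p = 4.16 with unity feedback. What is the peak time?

From 1 + K_pP(s) = 0: s² + 5.8s + 21.63 = 0 ⇒ ω_n = 4.651, ζ = 0.6235.
Damped frequency ω_d = ω_n√(1−ζ²) = 3.636 rad/s, so peak time T_p = π/ω_d = 0.864 s.

T_p = 0.864 s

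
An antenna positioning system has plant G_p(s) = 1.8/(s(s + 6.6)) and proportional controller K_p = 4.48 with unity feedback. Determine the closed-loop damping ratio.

ζ = 1.16

The closed-loop denominator is s(s+6.6) + 4.48·1.8 = s² + 6.6s + 8.064.
Matching s² + 2ζω_n s + ω_n²: ω_n = √8.064 = 2.84 rad/s and 2ζω_n = 6.6, so ζ = 6.6/(2·2.84) = 1.16.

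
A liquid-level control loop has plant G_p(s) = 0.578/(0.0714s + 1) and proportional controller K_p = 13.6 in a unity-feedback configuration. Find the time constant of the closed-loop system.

Closed loop: T(s) = K_p·G_p/(1+K_p·G_p) = 7.861/(0.0714s + 1 + 7.861), with pole at s = −(1 + 7.861)/0.0714 = −124.1.
Closed-loop time constant τ = 1/124.1 = 0.00806 s.

τ = 0.00806 s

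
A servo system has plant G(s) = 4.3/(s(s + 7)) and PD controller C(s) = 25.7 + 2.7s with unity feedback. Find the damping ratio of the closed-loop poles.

ζ = 0.885

Forward path: (25.7 + 2.7s)·4.3/(s(s+7)). The closed-loop characteristic equation is s² + (7 + 4.3·2.7)s + 4.3·25.7 = 0.
That is s² + 18.61s + 110.5 = 0, so ω_n = 10.51 rad/s and ζ = 18.61/(2·10.51) = 0.8851.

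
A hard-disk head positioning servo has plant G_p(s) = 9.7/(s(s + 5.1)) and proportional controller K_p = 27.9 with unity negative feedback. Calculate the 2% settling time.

T_s ≈ 1.57 s

Closed-loop characteristic equation: s² + 5.1s + 270.6 = 0, so ω_n = 16.45 rad/s and ζ = 5.1/(2·16.45) = 0.155.
2% settling time T_s ≈ 4/(ζω_n) = 4/2.55 = 1.57 s.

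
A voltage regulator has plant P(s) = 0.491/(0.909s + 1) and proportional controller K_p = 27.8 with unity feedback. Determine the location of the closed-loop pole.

s = -16.12

Closed loop: T(s) = K_p·P/(1+K_p·P) = 13.65/(0.909s + 1 + 13.65), with pole at s = −(1 + 13.65)/0.909 = −16.12.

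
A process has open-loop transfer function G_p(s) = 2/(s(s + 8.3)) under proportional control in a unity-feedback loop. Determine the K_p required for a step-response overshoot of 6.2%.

K_p = 19.6

From %OS = 100·exp(−πζ/√(1−ζ²)) = 6.2%, ζ = −ln(0.062)/√(π²+ln²(0.062)) = 0.6628.
Characteristic equation s² + 8.3s + 2K_p = 0 gives ζ = 8.3/(2√(2K_p)).
Setting ζ = 0.6628: √(2K_p) = 8.3/(2·0.6628) = 6.262, so K_p = 39.21/2 = 19.6.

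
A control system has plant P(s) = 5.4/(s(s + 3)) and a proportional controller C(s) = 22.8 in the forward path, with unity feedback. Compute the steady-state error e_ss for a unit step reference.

0

The open loop C(s)P(s) has a pole at the origin (type 1), so the static position error constant is infinite and e_ss = 1/(1+∞) = 0.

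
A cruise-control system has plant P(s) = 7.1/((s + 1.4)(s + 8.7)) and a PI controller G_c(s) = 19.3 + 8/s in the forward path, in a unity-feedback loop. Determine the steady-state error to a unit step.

0

The open loop G_c(s)P(s) has a pole at the origin (type 1), so the static position error constant is infinite and e_ss = 1/(1+∞) = 0.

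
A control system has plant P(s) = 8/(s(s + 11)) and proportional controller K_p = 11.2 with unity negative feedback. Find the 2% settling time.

T_s ≈ 0.727 s

From 1 + K_pP(s) = 0: s² + 11s + 89.6 = 0 ⇒ ω_n = 9.466, ζ = 0.581.
2% settling time T_s ≈ 4/(ζω_n) = 4/5.5 = 0.727 s.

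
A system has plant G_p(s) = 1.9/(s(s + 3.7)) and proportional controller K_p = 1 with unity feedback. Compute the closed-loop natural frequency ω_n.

ω_n = 1.38 rad/s

With unity feedback the closed-loop characteristic equation is s² + 3.7s + 1·1.9 = s² + 3.7s + 1.9 = 0.
So ω_n² = 1.9 ⇒ ω_n = 1.378 rad/s, and ζ = 3.7/(2ω_n) = 1.34.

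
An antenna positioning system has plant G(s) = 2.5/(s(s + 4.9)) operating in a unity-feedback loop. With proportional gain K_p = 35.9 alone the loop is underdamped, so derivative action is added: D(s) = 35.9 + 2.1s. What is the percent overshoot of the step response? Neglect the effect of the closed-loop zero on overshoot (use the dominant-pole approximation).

13.6%

Forward path: (35.9 + 2.1s)·2.5/(s(s+4.9)). The closed-loop characteristic equation is s² + (4.9 + 2.5·2.1)s + 2.5·35.9 = 0.
That is s² + 10.15s + 89.75 = 0, so ω_n = 9.474 rad/s and ζ = 10.15/(2·9.474) = 0.5357.
%OS = 100·exp(−πζ/√(1−ζ²)) = 13.6%.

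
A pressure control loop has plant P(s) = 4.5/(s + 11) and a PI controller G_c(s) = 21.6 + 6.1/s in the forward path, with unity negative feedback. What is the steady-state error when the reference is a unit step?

0

The open loop G_c(s)P(s) has a pole at the origin (type 1), so the static position error constant is infinite and e_ss = 1/(1+∞) = 0.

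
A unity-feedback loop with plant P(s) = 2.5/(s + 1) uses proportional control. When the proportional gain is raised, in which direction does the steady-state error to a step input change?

e_ss = 1/(1 + K_p·P(0)); a larger K_p raises the denominator, so e_ss decreases.

decrease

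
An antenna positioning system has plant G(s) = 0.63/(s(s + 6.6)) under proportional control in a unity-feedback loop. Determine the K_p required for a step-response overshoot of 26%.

From %OS = 100·exp(−πζ/√(1−ζ²)) = 26%, ζ = −ln(0.26)/√(π²+ln²(0.26)) = 0.3941.
Characteristic equation s² + 6.6s + 0.63K_p = 0 gives ζ = 6.6/(2√(0.63K_p)).
Setting ζ = 0.3941: √(0.63K_p) = 6.6/(2·0.3941) = 8.374, so K_p = 70.12/0.63 = 111.

K_p = 111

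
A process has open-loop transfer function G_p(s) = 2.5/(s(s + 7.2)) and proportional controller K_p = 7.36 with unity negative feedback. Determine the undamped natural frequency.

ω_n = 4.29 rad/s

1 + K_p·G_p(s) = 0 gives s² + 7.2s + 18.4 = 0.
So ω_n² = 18.4 ⇒ ω_n = 4.29 rad/s, and ζ = 7.2/(2ω_n) = 0.839.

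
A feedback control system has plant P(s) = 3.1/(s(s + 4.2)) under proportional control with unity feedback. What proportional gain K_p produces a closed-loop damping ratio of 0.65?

K_p = 3.37

Closed-loop characteristic equation: s² + 4.2s + K_p·3.1 = 0.
So ω_n = √(3.1K_p) and 2ζω_n = 4.2, giving ζ = 4.2/(2√(3.1K_p)).
Setting ζ = 0.65: √(3.1K_p) = 4.2/(2·0.65) = 3.231, so K_p = 10.44/3.1 = 3.37.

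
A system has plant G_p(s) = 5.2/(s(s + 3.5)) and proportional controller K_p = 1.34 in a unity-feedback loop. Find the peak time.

T_p = 1.59 s

From 1 + K_pG_p(s) = 0: s² + 3.5s + 6.968 = 0 ⇒ ω_n = 2.64, ζ = 0.663.
Damped frequency ω_d = ω_n√(1−ζ²) = 1.976 rad/s, so peak time T_p = π/ω_d = 1.59 s.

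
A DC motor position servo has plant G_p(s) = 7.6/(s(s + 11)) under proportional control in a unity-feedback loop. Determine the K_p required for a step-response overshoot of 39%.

From %OS = 100·exp(−πζ/√(1−ζ²)) = 39%, ζ = −ln(0.39)/√(π²+ln²(0.39)) = 0.2871.
Characteristic equation s² + 11s + 7.6K_p = 0 gives ζ = 11/(2√(7.6K_p)).
Setting ζ = 0.2871: √(7.6K_p) = 11/(2·0.2871) = 19.16, so K_p = 367/7.6 = 48.3.

K_p = 48.3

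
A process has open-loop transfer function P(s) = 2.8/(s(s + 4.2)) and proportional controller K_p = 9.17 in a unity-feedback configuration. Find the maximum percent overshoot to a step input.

From 1 + K_pP(s) = 0: s² + 4.2s + 25.68 = 0 ⇒ ω_n = 5.067, ζ = 0.4144.
%OS = 100·exp(−πζ/√(1−ζ²)) = 100·exp(−π·0.4144/√0.8282) = 23.9%.

23.9%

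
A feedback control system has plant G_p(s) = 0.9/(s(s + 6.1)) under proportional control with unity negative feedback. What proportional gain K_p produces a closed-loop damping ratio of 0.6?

Closed-loop characteristic equation: s² + 6.1s + K_p·0.9 = 0.
So ω_n = √(0.9K_p) and 2ζω_n = 6.1, giving ζ = 6.1/(2√(0.9K_p)).
Setting ζ = 0.6: √(0.9K_p) = 6.1/(2·0.6) = 5.083, so K_p = 25.84/0.9 = 28.7.

K_p = 28.7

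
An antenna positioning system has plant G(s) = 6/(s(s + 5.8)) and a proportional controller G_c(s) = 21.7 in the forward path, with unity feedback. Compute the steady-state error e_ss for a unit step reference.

0

The open loop G_c(s)G(s) has a pole at the origin (type 1), so the static position error constant is infinite and e_ss = 1/(1+∞) = 0.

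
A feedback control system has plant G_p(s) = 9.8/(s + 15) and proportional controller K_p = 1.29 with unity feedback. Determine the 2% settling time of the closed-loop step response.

T_s ≈ 0.145 s

Closed-loop transfer function: T(s) = K_p·G_p(s)/(1 + K_p·G_p(s)) = 12.64/(s + 15 + 12.64) = 12.64/(s + 27.64).
Time constant τ = 1/27.64 = 0.03618 s, so the 2% settling time is about 4τ = 0.145 s.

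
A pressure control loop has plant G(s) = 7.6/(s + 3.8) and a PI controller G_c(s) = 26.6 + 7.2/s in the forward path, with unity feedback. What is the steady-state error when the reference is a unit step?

0

The open loop G_c(s)G(s) has a pole at the origin (type 1), so the static position error constant is infinite and e_ss = 1/(1+∞) = 0.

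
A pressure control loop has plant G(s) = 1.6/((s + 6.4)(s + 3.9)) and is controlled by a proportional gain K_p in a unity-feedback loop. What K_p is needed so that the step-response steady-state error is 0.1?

Steady-state error for a unit step on this type-0 loop is 1/(1 + K_p·G(0)).
G(0) = 0.0641. Require 1/(1 + K_p·0.0641) = 0.1, so 1 + 0.0641·K_p = 10.
K_p = (10 − 1)/0.0641 = 140.

K_p = 140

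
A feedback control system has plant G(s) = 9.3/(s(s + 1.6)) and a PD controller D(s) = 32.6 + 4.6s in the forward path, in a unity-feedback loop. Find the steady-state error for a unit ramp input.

0.00528

The loop has one pole at the origin (type 1). Velocity error constant K_v = lim_{s→0} s·D(s)G(s) = 32.6·9.3/1.6 = 189.5.
Steady-state error to a unit ramp: e_ss = 1/K_v = 0.00528.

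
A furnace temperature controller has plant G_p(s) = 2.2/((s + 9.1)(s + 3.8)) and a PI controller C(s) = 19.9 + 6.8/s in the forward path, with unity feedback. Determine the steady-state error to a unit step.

The open loop C(s)G_p(s) has a pole at the origin (type 1), so the static position error constant is infinite and e_ss = 1/(1+∞) = 0.

0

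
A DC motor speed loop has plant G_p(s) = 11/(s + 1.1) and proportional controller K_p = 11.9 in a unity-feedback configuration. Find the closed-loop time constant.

Closed-loop transfer function: T(s) = K_p·G_p(s)/(1 + K_p·G_p(s)) = 130.9/(s + 1.1 + 130.9) = 130.9/(s + 132).
Time constant τ = 1/132 = 0.00758 s.

τ = 0.00758 s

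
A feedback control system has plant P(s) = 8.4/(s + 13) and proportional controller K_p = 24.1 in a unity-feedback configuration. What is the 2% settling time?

Closed-loop transfer function: T(s) = K_p·P(s)/(1 + K_p·P(s)) = 202.4/(s + 13 + 202.4) = 202.4/(s + 215.4).
Time constant τ = 1/215.4 = 0.004642 s, so the 2% settling time is about 4τ = 0.0186 s.

T_s ≈ 0.0186 s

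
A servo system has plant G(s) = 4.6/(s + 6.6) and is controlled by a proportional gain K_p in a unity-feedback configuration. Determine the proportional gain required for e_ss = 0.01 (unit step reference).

K_p = 142

Steady-state error for a unit step on this type-0 loop is 1/(1 + K_p·G(0)).
G(0) = 0.697. Require 1/(1 + K_p·0.697) = 0.01, so 1 + 0.697·K_p = 100.
K_p = (100 − 1)/0.697 = 142.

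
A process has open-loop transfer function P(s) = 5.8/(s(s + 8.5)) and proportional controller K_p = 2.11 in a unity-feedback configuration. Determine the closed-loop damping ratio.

With unity feedback the closed-loop characteristic equation is s² + 8.5s + 2.11·5.8 = s² + 8.5s + 12.24 = 0.
So ω_n² = 12.24 ⇒ ω_n = 3.498 rad/s, and ζ = 8.5/(2ω_n) = 1.21.

ζ = 1.21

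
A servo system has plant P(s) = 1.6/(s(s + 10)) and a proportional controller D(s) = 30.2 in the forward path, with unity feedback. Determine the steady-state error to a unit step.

0

The open loop D(s)P(s) has a pole at the origin (type 1), so the static position error constant is infinite and e_ss = 1/(1+∞) = 0.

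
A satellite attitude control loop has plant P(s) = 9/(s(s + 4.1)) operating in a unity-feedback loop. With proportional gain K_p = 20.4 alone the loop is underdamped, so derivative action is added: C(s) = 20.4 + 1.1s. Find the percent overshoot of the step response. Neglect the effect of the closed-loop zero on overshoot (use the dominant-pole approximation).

15%

Forward path: (20.4 + 1.1s)·9/(s(s+4.1)). The closed-loop characteristic equation is s² + (4.1 + 9·1.1)s + 9·20.4 = 0.
That is s² + 14s + 183.6 = 0, so ω_n = 13.55 rad/s and ζ = 14/(2·13.55) = 0.5166.
%OS = 100·exp(−πζ/√(1−ζ²)) = 15%.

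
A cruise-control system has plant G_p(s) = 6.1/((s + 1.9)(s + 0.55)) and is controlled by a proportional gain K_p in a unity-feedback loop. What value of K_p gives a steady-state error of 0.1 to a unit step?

For a type-0 loop with proportional control, e_ss = 1/(1 + K_p·G_p(0)).
G_p(0) = 5.837. Require 1/(1 + K_p·5.837) = 0.1, so 1 + 5.837·K_p = 10.
K_p = (10 − 1)/5.837 = 1.54.

K_p = 1.54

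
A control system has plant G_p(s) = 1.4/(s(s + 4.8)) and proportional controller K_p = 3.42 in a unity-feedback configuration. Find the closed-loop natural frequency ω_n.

The closed-loop denominator is s(s+4.8) + 3.42·1.4 = s² + 4.8s + 4.788.
So ω_n² = 4.788 ⇒ ω_n = 2.188 rad/s, and ζ = 4.8/(2ω_n) = 1.1.

ω_n = 2.19 rad/s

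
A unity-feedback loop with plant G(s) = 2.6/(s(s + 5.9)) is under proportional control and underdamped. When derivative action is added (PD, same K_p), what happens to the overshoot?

decrease

The derivative term adds K·K_d to the s-coefficient of the characteristic equation, raising 2ζω_n while ω_n is unchanged; ζ increases, so overshoot decreases.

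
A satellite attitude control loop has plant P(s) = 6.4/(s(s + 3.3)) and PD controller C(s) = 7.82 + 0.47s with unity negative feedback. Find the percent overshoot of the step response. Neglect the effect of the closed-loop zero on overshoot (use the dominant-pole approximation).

Forward path: (7.82 + 0.47s)·6.4/(s(s+3.3)). The closed-loop characteristic equation is s² + (3.3 + 6.4·0.47)s + 6.4·7.82 = 0.
That is s² + 6.308s + 50.05 = 0, so ω_n = 7.074 rad/s and ζ = 6.308/(2·7.074) = 0.4458.
%OS = 100·exp(−πζ/√(1−ζ²)) = 20.9%.

20.9%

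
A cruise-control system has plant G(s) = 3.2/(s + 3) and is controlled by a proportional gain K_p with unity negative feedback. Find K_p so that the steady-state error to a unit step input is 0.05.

K_p = 17.8

Steady-state error for a unit step on this type-0 loop is 1/(1 + K_p·G(0)).
G(0) = 1.067. Require 1/(1 + K_p·1.067) = 0.05, so 1 + 1.067·K_p = 20.
K_p = (20 − 1)/1.067 = 17.8.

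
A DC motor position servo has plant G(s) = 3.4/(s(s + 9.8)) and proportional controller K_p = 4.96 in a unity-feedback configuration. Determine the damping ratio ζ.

ζ = 1.19

With unity feedback the closed-loop characteristic equation is s² + 9.8s + 4.96·3.4 = s² + 9.8s + 16.86 = 0.
So ω_n² = 16.86 ⇒ ω_n = 4.107 rad/s, and ζ = 9.8/(2ω_n) = 1.19.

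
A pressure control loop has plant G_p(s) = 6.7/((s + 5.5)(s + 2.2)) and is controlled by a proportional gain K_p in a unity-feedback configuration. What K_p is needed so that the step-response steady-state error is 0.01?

The loop is type 0, so e_ss(step) = 1/(1 + K_pos) with K_pos = K_p·G_p(0).
G_p(0) = 0.5537. Require 1/(1 + K_p·0.5537) = 0.01, so 1 + 0.5537·K_p = 100.
K_p = (100 − 1)/0.5537 = 179.

K_p = 179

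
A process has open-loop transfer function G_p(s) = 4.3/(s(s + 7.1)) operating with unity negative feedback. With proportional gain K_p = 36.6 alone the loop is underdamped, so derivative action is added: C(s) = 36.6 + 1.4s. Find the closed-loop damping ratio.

Forward path: (36.6 + 1.4s)·4.3/(s(s+7.1)). The closed-loop characteristic equation is s² + (7.1 + 4.3·1.4)s + 4.3·36.6 = 0.
That is s² + 13.12s + 157.4 = 0, so ω_n = 12.55 rad/s and ζ = 13.12/(2·12.55) = 0.5229.

ζ = 0.523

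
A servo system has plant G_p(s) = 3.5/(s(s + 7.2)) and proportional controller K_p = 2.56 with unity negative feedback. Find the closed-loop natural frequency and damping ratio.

ω_n = 2.99 rad/s, ζ = 1.2

With unity feedback the closed-loop characteristic equation is s² + 7.2s + 2.56·3.5 = s² + 7.2s + 8.96 = 0.
Matching s² + 2ζω_n s + ω_n²: ω_n = √8.96 = 2.993 rad/s and 2ζω_n = 7.2, so ζ = 7.2/(2·2.993) = 1.2.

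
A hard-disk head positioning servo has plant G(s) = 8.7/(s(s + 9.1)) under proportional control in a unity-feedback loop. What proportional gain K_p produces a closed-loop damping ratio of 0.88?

K_p = 3.07

Closed-loop characteristic equation: s² + 9.1s + K_p·8.7 = 0.
So ω_n = √(8.7K_p) and 2ζω_n = 9.1, giving ζ = 9.1/(2√(8.7K_p)).
Setting ζ = 0.88: √(8.7K_p) = 9.1/(2·0.88) = 5.17, so K_p = 26.73/8.7 = 3.07.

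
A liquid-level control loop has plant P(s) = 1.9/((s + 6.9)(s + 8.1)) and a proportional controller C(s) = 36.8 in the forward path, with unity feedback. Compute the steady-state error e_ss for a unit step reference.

The loop is type 0. Static position error constant K_pos = C(0)·P(0) = 36.8·0.034 = 1.251.
Steady-state error to a unit step: e_ss = 1/(1+K_pos) = 1/2.251 = 0.444.

0.444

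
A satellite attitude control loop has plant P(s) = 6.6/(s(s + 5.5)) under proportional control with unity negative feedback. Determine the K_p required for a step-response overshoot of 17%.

K_p = 4.75

From %OS = 100·exp(−πζ/√(1−ζ²)) = 17%, ζ = −ln(0.17)/√(π²+ln²(0.17)) = 0.4913.
Characteristic equation s² + 5.5s + 6.6K_p = 0 gives ζ = 5.5/(2√(6.6K_p)).
Setting ζ = 0.4913: √(6.6K_p) = 5.5/(2·0.4913) = 5.598, so K_p = 31.33/6.6 = 4.75.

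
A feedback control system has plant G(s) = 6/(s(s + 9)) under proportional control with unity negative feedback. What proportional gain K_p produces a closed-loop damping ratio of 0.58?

K_p = 10

Closed-loop characteristic equation: s² + 9s + K_p·6 = 0.
So ω_n = √(6K_p) and 2ζω_n = 9, giving ζ = 9/(2√(6K_p)).
Setting ζ = 0.58: √(6K_p) = 9/(2·0.58) = 7.759, so K_p = 60.2/6 = 10.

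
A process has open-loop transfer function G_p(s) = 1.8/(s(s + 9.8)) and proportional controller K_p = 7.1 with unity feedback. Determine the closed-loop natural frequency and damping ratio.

ω_n = 3.57 rad/s, ζ = 1.37

The closed-loop denominator is s(s+9.8) + 7.1·1.8 = s² + 9.8s + 12.78.
Matching s² + 2ζω_n s + ω_n²: ω_n = √12.78 = 3.575 rad/s and 2ζω_n = 9.8, so ζ = 9.8/(2·3.575) = 1.37.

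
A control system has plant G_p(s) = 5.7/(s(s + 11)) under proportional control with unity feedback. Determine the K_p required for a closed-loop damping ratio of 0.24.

K_p = 92.1

Closed-loop characteristic equation: s² + 11s + K_p·5.7 = 0.
So ω_n = √(5.7K_p) and 2ζω_n = 11, giving ζ = 11/(2√(5.7K_p)).
Setting ζ = 0.24: √(5.7K_p) = 11/(2·0.24) = 22.92, so K_p = 525.2/5.7 = 92.1.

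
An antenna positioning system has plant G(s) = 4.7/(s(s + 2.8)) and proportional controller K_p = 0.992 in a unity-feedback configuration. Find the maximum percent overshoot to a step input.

6.89%

From 1 + K_pG(s) = 0: s² + 2.8s + 4.662 = 0 ⇒ ω_n = 2.159, ζ = 0.6484.
%OS = 100·exp(−πζ/√(1−ζ²)) = 100·exp(−π·0.6484/√0.5796) = 6.89%.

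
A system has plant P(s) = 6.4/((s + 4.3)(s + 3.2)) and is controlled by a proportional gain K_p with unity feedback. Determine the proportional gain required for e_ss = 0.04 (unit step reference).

K_p = 51.6

The loop is type 0, so e_ss(step) = 1/(1 + K_pos) with K_pos = K_p·P(0).
P(0) = 0.4651. Require 1/(1 + K_p·0.4651) = 0.04, so 1 + 0.4651·K_p = 25.
K_p = (25 − 1)/0.4651 = 51.6.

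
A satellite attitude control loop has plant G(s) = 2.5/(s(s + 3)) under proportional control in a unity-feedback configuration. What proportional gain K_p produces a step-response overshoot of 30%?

K_p = 7.03

From %OS = 100·exp(−πζ/√(1−ζ²)) = 30%, ζ = −ln(0.3)/√(π²+ln²(0.3)) = 0.3579.
Characteristic equation s² + 3s + 2.5K_p = 0 gives ζ = 3/(2√(2.5K_p)).
Setting ζ = 0.3579: √(2.5K_p) = 3/(2·0.3579) = 4.192, so K_p = 17.57/2.5 = 7.03.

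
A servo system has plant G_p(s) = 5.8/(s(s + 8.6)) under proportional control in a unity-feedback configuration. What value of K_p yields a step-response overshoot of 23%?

From %OS = 100·exp(−πζ/√(1−ζ²)) = 23%, ζ = −ln(0.23)/√(π²+ln²(0.23)) = 0.4237.
Characteristic equation s² + 8.6s + 5.8K_p = 0 gives ζ = 8.6/(2√(5.8K_p)).
Setting ζ = 0.4237: √(5.8K_p) = 8.6/(2·0.4237) = 10.15, so K_p = 103/5.8 = 17.8.

K_p = 17.8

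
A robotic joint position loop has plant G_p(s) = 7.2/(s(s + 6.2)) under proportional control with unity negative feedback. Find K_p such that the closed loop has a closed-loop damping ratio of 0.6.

Closed-loop characteristic equation: s² + 6.2s + K_p·7.2 = 0.
So ω_n = √(7.2K_p) and 2ζω_n = 6.2, giving ζ = 6.2/(2√(7.2K_p)).
Setting ζ = 0.6: √(7.2K_p) = 6.2/(2·0.6) = 5.167, so K_p = 26.69/7.2 = 3.71.

K_p = 3.71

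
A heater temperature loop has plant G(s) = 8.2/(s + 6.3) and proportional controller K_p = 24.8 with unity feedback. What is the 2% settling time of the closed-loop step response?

T_s ≈ 0.0191 s

Closed-loop transfer function: T(s) = K_p·G(s)/(1 + K_p·G(s)) = 203.4/(s + 6.3 + 203.4) = 203.4/(s + 209.7).
Time constant τ = 1/209.7 = 0.00477 s, so the 2% settling time is about 4τ = 0.0191 s.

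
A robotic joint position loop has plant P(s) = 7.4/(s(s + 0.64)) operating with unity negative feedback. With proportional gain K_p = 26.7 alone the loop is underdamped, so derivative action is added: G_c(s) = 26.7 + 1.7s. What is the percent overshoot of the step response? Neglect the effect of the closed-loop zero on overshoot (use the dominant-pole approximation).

Forward path: (26.7 + 1.7s)·7.4/(s(s+0.64)). The closed-loop characteristic equation is s² + (0.64 + 7.4·1.7)s + 7.4·26.7 = 0.
That is s² + 13.22s + 197.6 = 0, so ω_n = 14.06 rad/s and ζ = 13.22/(2·14.06) = 0.4703.
%OS = 100·exp(−πζ/√(1−ζ²)) = 18.8%.

18.8%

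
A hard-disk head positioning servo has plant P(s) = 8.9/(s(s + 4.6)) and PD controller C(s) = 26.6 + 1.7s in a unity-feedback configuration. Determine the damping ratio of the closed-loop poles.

Forward path: (26.6 + 1.7s)·8.9/(s(s+4.6)). The closed-loop characteristic equation is s² + (4.6 + 8.9·1.7)s + 8.9·26.6 = 0.
That is s² + 19.73s + 236.7 = 0, so ω_n = 15.39 rad/s and ζ = 19.73/(2·15.39) = 0.6412.

ζ = 0.641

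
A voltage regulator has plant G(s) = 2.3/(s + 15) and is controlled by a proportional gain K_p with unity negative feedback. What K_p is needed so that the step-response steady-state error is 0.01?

Steady-state error for a unit step on this type-0 loop is 1/(1 + K_p·G(0)).
G(0) = 0.1533. Require 1/(1 + K_p·0.1533) = 0.01, so 1 + 0.1533·K_p = 100.
K_p = (100 − 1)/0.1533 = 646.

K_p = 646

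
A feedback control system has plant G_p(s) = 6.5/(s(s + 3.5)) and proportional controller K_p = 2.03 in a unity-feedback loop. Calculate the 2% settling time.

T_s ≈ 2.29 s

Closed-loop characteristic equation: s² + 3.5s + 13.19 = 0, so ω_n = 3.632 rad/s and ζ = 3.5/(2·3.632) = 0.4818.
2% settling time T_s ≈ 4/(ζω_n) = 4/1.75 = 2.29 s.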